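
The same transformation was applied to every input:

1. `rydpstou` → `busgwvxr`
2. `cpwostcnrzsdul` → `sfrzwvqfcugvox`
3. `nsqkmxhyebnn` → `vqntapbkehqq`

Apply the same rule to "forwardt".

rizuudwg

Rule — shift every letter 3 places forward in the alphabet (wrapping around), then swap each adjacent pair of characters (1↔2, 3↔4, ...).
On "forwardt": the first step gives "iruzdugw", and the second then gives "rizuudwg".
(Check on "cpwostcnrzsdul": → "fszrvwfqucvgxo" → "sfrzwvqfcugvox" ✓)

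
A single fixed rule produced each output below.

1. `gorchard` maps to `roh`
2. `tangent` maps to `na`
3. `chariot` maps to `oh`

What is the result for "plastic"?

il

The transformation: move the last 3 characters to the front (rotate right by 3), then keep one character in every 3, starting at position 2 (positions 2nd, 5th, 8th, ...).
For "plastic", step one produces "ticplas"; step two turns that into "il".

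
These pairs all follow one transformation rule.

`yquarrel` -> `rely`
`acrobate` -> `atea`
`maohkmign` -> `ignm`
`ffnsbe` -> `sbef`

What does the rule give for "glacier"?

ierg

Looking at the pairs, the operation is to move the first character to the end, then keep only the last 4 characters.
"glacier" → "lacierg" → "ierg".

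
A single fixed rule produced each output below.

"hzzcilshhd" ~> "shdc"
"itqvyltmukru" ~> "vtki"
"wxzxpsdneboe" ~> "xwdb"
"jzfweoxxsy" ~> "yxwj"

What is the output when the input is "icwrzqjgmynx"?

yrji

Rule — keep one character in every 3, starting at position 1 (positions 1st, 4th, 7th, ...), then sort the characters into reverse alphabetical order.
"icwrzqjgmynx" → "irjy" → "yrji".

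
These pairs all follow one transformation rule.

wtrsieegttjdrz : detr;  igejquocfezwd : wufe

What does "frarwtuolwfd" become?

dtla

In each case the input is transformed by: keep one character in every 3, starting at position 3 (positions 3rd, 6th, 9th, ...), then swap the first and last characters.
Starting from "frarwtuolwfd": after the first operation, "atld"; after the second, "dtla".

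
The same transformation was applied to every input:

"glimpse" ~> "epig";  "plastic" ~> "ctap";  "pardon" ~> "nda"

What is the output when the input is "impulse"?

elpi

The transformation: reverse the string, then keep every other character starting from the first (positions 1st, 3rd, 5th, ...).
"impulse" → "eslupmi" → "elpi".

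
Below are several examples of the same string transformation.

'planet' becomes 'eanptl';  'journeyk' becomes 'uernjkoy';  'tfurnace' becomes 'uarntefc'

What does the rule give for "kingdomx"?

The pattern: take characters alternately from the front and the back (1st, last, 2nd, 2nd-last, ...), then swap the front and back halves of the string.
On "kingdomx": the first step gives "kximnogd", and the second then gives "nogdkxim".

nogdkxim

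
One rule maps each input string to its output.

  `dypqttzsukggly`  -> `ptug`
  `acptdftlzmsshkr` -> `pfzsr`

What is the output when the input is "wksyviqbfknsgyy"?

sifsy

The rule is to keep one character in every 3, starting at position 3 (positions 3rd, 6th, 9th, ...).
On "wksyviqbfknsgyy" that produces "sifsy".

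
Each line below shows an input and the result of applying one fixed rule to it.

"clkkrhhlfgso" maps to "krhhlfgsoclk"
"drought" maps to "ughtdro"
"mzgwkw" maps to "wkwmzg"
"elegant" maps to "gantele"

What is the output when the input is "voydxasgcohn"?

Each output is the input with this applied: move the first 3 characters to the end (rotate left by 3).
Applying that to "voydxasgcohn" gives "dxasgcohnvoy".

dxasgcohnvoy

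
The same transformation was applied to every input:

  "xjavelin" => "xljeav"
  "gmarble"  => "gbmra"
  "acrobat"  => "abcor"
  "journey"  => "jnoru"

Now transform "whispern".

Each output is the input with this applied: delete the last 2 characters, then take characters alternately from the front and the back (1st, last, 2nd, 2nd-last, ...).
On "whispern": the first step gives "whispe", and the second then gives "wehpis".

wehpis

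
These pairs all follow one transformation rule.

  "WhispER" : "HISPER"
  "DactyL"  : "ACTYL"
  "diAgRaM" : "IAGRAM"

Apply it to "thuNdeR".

The transformation: delete the first character, then convert every letter to uppercase.
On "thuNdeR": the first step gives "huNdeR", and the second then gives "HUNDER".

HUNDER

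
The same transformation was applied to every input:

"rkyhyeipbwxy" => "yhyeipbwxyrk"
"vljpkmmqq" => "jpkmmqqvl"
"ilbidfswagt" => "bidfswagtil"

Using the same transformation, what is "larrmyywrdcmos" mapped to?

Looking at the pairs, the operation is to move the first 2 characters to the end (rotate left by 2).
Doing the same to "larrmyywrdcmos": "rrmyywrdcmosla".

rrmyywrdcmosla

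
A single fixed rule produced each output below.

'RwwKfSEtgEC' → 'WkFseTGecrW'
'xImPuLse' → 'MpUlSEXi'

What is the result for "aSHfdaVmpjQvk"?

hFDAvMPJqVKAs

The rule is to move the first 2 characters to the end (rotate left by 2), then flip the case of every letter.
For "aSHfdaVmpjQvk", step one produces "HfdaVmpjQvkaS"; step two turns that into "hFDAvMPJqVKAs".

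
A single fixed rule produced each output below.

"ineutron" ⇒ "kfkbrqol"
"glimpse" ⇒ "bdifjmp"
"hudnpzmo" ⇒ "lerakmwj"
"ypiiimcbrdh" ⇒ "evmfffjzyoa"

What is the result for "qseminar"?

onpbjfkx

In each case the input is transformed by: move the last character to the front, then shift every letter 3 places backward in the alphabet (wrapping around).
So "qseminar" becomes "onpbjfkx".
(Check on "hudnpzmo": → "ohudnpzm" → "lerakmwj" ✓)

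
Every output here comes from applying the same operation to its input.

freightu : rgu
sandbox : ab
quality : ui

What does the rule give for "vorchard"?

ohd

What's happening: keep one character in every 3, starting at position 2 (positions 2nd, 5th, 8th, ...).
Applying that to "vorchard" gives "ohd".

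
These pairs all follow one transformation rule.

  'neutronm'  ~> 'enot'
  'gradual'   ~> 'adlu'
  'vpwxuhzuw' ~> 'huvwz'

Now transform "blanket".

aelt

What's happening: sort the characters into alphabetical order, then keep every other character starting from the first (positions 1st, 3rd, 5th, ...).
"blanket" → "abeklnt" → "aelt".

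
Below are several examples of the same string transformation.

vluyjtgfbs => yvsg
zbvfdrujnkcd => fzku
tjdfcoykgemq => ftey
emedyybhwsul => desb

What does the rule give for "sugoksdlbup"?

What's happening: keep one character in every 3, starting at position 1 (positions 1st, 4th, 7th, ...), then swap each adjacent pair of characters (1↔2, 3↔4, ...).
On "sugoksdlbup": the first step gives "sodu", and the second then gives "osud".

osud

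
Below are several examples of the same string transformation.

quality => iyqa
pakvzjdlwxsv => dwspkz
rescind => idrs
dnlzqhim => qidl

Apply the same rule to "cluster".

In each case the input is transformed by: keep every other character starting from the first (positions 1st, 3rd, 5th, ...), then swap the front and back halves of the string.
For "cluster" the result is "trcu".

trcu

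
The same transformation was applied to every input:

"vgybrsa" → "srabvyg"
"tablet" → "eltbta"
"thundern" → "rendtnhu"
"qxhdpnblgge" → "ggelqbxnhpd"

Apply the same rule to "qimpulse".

sleuqpim

The transformation: move the last 2 characters to the front (rotate right by 2), then take characters alternately from the front and the back (1st, last, 2nd, 2nd-last, ...).
For "qimpulse", step one produces "seqimpul"; step two turns that into "sleuqpim".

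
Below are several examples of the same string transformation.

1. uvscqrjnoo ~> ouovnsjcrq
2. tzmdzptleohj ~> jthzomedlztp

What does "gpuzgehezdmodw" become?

wgdpoumzdgzeeh

What's happening: take characters alternately from the front and the back (1st, last, 2nd, 2nd-last, ...), then swap each adjacent pair of characters (1↔2, 3↔4, ...).
Applying that to "gpuzgehezdmodw" gives "wgdpoumzdgzeeh".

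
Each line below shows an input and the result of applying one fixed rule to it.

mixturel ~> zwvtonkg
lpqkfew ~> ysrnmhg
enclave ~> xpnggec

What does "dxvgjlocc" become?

The pattern: sort the characters into reverse alphabetical order, then shift every letter 2 places forward in the alphabet (wrapping around).
So "dxvgjlocc" becomes "zxqnlifee".

zxqnlifee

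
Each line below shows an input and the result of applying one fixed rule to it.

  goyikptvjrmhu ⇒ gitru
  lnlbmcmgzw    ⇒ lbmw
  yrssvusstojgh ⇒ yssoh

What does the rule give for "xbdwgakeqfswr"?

xwkfr

Rule — keep one character in every 3, starting at position 1 (positions 1st, 4th, 7th, ...).
So "xbdwgakeqfswr" becomes "xwkfr".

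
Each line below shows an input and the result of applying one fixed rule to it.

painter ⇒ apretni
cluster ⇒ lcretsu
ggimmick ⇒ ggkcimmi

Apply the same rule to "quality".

uqytila

The rule is to reverse the string, then move the last 2 characters to the front (rotate right by 2).
On "quality": the first step gives "ytilauq", and the second then gives "uqytila".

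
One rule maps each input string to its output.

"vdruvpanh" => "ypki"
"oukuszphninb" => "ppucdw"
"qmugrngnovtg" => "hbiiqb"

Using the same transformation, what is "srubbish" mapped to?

Each output is the input with this applied: keep every other character starting from the second (positions 2nd, 4th, 6th, ...), then shift every letter 5 places backward in the alphabet (wrapping around).
On "srubbish": the first step gives "rbih", and the second then gives "mwdc".
(Check on "qmugrngnovtg": → "mgnnvg" → "hbiiqb" ✓)

mwdc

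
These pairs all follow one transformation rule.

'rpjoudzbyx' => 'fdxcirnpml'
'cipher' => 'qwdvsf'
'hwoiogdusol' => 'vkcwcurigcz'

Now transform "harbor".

The rule is to shift every letter 12 places backward in the alphabet (wrapping around).
For "harbor" the result is "vofpcf".

vofpcf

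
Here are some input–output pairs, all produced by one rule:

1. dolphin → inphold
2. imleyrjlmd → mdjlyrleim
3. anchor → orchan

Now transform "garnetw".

twnearg

What's happening: reverse the string, then swap each adjacent pair of characters (1↔2, 3↔4, ...).
For "garnetw" the result is "twnearg".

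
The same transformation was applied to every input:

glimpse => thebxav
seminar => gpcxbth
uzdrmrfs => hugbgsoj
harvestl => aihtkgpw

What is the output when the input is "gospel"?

atehdv

The pattern: reverse the string, then shift every letter 11 places backward in the alphabet (wrapping around).
"gospel" → "lepsog" → "atehdv".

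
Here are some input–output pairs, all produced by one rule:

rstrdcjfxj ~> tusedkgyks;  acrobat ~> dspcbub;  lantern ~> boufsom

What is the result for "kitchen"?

What's happening: shift every letter 1 place forward in the alphabet (wrapping around), then move the first character to the end.
Applying both steps to "kitchen": "ljudifo", then "judifol".

judifol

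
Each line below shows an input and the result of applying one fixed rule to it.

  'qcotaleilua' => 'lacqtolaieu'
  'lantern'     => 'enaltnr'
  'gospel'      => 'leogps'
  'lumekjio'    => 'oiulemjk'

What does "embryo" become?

oymerb

Looking at the pairs, the operation is to swap each adjacent pair of characters (1↔2, 3↔4, ...), then move the last 2 characters to the front (rotate right by 2).
Starting from "embryo": after the first operation, "merboy"; after the second, "oymerb".
(Check on "lumekjio": → "ulemjkoi" → "oiulemjk" ✓)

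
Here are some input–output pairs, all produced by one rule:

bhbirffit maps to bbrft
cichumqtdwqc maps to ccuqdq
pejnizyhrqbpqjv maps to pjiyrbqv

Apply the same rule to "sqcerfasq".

scraq

The rule is to keep every other character starting from the first (positions 1st, 3rd, 5th, ...).
"sqcerfasq" → "scraq".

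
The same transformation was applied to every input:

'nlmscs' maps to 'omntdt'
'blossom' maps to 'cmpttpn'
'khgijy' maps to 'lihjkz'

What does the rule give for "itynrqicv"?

What's happening: shift every letter 1 place forward in the alphabet (wrapping around).
Doing the same to "itynrqicv": "juzosrjdw".

juzosrjdw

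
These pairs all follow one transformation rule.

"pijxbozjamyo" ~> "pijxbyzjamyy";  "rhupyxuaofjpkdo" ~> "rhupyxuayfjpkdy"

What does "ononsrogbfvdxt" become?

ynynsrygbfvdxt

The transformation: replace every "o" with "y".
So "ononsrogbfvdxt" becomes "ynynsrygbfvdxt".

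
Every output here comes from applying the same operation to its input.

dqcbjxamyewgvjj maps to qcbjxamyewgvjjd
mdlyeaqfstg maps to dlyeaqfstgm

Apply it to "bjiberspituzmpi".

jiberspituzmpib

In each case the input is transformed by: move the first character to the end.
So "bjiberspituzmpi" becomes "jiberspituzmpib".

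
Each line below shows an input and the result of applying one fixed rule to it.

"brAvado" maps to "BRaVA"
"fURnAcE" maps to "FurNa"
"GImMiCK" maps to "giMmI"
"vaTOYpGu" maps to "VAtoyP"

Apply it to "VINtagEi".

Rule — delete the last 2 characters, then flip the case of every letter.
Starting from "VINtagEi": after the first operation, "VINtag"; after the second, "vinTAG".

vinTAG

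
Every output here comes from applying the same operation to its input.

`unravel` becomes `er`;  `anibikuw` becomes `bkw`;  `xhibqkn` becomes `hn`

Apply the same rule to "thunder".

er

The transformation: sort the characters into alphabetical order, then keep one character in every 3, starting at position 2 (positions 2nd, 5th, 8th, ...).
"thunder" → "dehnrtu" → "er".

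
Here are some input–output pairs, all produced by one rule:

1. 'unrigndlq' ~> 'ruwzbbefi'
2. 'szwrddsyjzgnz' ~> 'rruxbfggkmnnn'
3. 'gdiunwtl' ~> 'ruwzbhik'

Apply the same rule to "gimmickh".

quvwwyaa

In each case the input is transformed by: sort the characters into alphabetical order, then shift every letter 12 places backward in the alphabet (wrapping around).
For "gimmickh", step one produces "cghiikmm"; step two turns that into "quvwwyaa".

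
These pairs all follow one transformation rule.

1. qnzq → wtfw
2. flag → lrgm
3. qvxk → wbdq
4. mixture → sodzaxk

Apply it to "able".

ghrk

Looking at the pairs, the operation is to shift every letter 6 places forward in the alphabet (wrapping around).
"able" → "ghrk".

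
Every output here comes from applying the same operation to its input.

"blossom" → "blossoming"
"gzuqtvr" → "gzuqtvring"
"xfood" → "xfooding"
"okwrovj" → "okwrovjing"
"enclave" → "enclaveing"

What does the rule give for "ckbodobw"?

The pattern: append "ing".
"ckbodobw" → "ckbodobwing".

ckbodobwing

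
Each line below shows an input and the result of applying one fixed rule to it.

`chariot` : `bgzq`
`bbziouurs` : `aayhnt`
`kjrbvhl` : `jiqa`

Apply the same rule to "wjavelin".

vizud

In each case the input is transformed by: delete the last 3 characters, then shift every letter 1 place backward in the alphabet (wrapping around).
Working it through for "wjavelin": intermediate "wjave", final "vizud".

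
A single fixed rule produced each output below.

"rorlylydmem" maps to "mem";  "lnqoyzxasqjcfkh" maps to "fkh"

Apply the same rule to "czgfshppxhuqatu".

Each output is the input with this applied: keep only the last 3 characters.
So "czgfshppxhuqatu" becomes "atu".

atu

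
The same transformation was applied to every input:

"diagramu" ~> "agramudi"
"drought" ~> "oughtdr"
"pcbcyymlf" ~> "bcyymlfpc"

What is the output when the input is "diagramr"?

Rule — move the first 2 characters to the end (rotate left by 2).
On "diagramr" that produces "agramrdi".

agramrdi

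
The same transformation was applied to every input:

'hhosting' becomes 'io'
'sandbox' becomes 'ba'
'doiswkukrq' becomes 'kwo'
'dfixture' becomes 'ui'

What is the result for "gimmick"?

In each case the input is transformed by: reverse the string, then keep one character in every 3, starting at position 3 (positions 3rd, 6th, 9th, ...).
Starting from "gimmick": after the first operation, "kcimmig"; after the second, "ii".

ii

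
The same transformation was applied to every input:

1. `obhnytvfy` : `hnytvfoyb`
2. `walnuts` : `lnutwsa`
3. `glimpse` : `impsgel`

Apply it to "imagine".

Each output is the input with this applied: swap the first and last characters, then move the first 2 characters to the end (rotate left by 2).
So "imagine" becomes "aginiem".

aginiem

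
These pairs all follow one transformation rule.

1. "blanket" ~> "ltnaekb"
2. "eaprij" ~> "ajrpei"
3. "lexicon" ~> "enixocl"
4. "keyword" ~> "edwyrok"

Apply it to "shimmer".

Looking at the pairs, the operation is to swap the first and last characters, then swap each adjacent pair of characters (1↔2, 3↔4, ...).
Starting from "shimmer": after the first operation, "rhimmes"; after the second, "hrmiems".

hrmiems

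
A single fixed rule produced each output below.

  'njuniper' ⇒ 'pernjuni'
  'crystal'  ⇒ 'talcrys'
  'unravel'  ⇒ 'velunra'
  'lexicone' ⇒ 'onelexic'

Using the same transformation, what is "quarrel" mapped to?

Rule — move the last 3 characters to the front (rotate right by 3).
"quarrel" → "relquar".

relquar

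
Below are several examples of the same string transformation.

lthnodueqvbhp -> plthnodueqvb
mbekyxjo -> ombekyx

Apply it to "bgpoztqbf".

fbgpoztq

What's happening: move the last character to the front, then delete the last character.
"bgpoztqbf" → "fbgpoztqb" → "fbgpoztq".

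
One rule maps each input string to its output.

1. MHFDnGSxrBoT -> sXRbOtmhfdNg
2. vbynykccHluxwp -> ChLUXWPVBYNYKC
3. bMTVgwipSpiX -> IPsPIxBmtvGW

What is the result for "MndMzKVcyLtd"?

The transformation: flip the case of every letter, then swap the front and back halves of the string.
For "MndMzKVcyLtd", step one produces "mNDmZkvCYlTD"; step two turns that into "vCYlTDmNDmZk".

vCYlTDmNDmZk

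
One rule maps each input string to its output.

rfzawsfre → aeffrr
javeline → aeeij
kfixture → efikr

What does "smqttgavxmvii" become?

In each case the input is transformed by: sort the characters into alphabetical order, then delete the last 3 characters.
"smqttgavxmvii" → "agiimmqstt".
(Check on "rfzawsfre": → "aeffrrswz" → "aeffrr" ✓)

agiimmqstt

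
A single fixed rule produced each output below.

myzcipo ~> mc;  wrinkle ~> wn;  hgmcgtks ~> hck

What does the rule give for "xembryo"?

The transformation: move the last character to the front, then keep one character in every 3, starting at position 2 (positions 2nd, 5th, 8th, ...).
"xembryo" → "oxembry" → "xb".

xb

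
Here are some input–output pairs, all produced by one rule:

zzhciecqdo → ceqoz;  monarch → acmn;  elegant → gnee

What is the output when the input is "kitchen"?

Looking at the pairs, the operation is to move the first 3 characters to the end (rotate left by 3), then keep every other character starting from the first (positions 1st, 3rd, 5th, ...).
Applying that to "kitchen" gives "cekt".

cekt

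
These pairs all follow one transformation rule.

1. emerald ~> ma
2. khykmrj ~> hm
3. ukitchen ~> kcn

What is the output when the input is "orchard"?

Looking at the pairs, the operation is to keep one character in every 3, starting at position 2 (positions 2nd, 5th, 8th, ...).
So "orchard" becomes "ra".

ra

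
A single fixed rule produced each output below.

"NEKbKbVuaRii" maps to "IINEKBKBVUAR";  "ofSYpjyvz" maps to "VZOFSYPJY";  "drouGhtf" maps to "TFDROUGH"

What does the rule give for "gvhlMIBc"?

The pattern: move the last 2 characters to the front (rotate right by 2), then convert every letter to uppercase.
Applying both steps to "gvhlMIBc": "BcgvhlMI", then "BCGVHLMI".

BCGVHLMI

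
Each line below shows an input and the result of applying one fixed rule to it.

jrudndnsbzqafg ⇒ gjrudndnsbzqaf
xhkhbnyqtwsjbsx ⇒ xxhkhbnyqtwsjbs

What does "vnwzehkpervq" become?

qvnwzehkperv

In each case the input is transformed by: move the last character to the front.
For "vnwzehkpervq" the result is "qvnwzehkperv".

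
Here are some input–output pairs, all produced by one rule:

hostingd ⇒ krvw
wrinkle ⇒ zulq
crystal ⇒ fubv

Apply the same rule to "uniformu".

Each output is the input with this applied: shift every letter 3 places forward in the alphabet (wrapping around), then keep only the first 4 characters.
Working it through for "uniformu": intermediate "xqlirupx", final "xqli".
(Check on "wrinkle": → "zulqnoh" → "zulq" ✓)

xqli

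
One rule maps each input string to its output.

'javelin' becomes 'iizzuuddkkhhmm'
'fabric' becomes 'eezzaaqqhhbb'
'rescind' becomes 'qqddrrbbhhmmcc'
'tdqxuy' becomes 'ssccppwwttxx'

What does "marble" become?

The rule is to shift every letter 1 place backward in the alphabet (wrapping around), then double every character.
For "marble", step one produces "lzqakd"; step two turns that into "llzzqqaakkdd".
(Check on "fabric": → "ezaqhb" → "eezzaaqqhhbb" ✓)

llzzqqaakkdd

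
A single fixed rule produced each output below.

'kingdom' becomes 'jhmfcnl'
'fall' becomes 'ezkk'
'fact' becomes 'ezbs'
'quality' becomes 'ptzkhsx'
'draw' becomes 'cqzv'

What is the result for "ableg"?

In each case the input is transformed by: shift every letter 1 place backward in the alphabet (wrapping around).
For "ableg" the result is "zakdf".

zakdf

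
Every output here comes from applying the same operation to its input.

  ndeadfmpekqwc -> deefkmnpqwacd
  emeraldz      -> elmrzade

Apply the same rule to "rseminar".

mnrrsaei

What's happening: sort the characters into alphabetical order, then move the first 3 characters to the end (rotate left by 3).
"rseminar" → "aeimnrrs" → "mnrrsaei".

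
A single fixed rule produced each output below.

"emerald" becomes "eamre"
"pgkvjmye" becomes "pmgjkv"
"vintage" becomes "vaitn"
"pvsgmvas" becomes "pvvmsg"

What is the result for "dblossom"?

dsbslo

In each case the input is transformed by: delete the last 2 characters, then take characters alternately from the front and the back (1st, last, 2nd, 2nd-last, ...).
"dblossom" → "dbloss" → "dsbslo".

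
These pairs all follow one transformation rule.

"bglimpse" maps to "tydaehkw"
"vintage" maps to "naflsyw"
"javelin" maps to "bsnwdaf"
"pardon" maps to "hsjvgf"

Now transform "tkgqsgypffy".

In each case the input is transformed by: shift every letter 8 places backward in the alphabet (wrapping around).
Doing the same to "tkgqsgypffy": "lcyikyqhxxq".

lcyikyqhxxq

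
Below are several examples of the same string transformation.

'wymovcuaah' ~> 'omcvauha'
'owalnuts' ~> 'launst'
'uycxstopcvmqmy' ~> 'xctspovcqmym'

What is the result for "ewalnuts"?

launst

In each case the input is transformed by: delete the first 2 characters, then swap each adjacent pair of characters (1↔2, 3↔4, ...).
On "ewalnuts": the first step gives "alnuts", and the second then gives "launst".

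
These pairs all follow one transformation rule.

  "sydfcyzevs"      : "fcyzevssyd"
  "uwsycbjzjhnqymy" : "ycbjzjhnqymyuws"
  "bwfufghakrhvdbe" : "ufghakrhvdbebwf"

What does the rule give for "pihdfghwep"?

dfghweppih

The pattern: move the first 3 characters to the end (rotate left by 3).
On "pihdfghwep" that produces "dfghweppih".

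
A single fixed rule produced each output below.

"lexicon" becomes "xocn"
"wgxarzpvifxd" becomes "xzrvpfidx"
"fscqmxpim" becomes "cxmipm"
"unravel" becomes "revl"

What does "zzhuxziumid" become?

hzxuiimd

Looking at the pairs, the operation is to swap each adjacent pair of characters (1↔2, 3↔4, ...), then delete the first 3 characters.
Working it through for "zzhuxziumid": intermediate "zzuhzxuiimd", final "hzxuiimd".
(Check on "lexicon": → "elixocn" → "xocn" ✓)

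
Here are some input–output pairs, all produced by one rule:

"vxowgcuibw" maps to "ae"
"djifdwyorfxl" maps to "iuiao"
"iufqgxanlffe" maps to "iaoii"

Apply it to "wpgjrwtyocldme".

uo

The pattern: shift every letter 3 places forward in the alphabet (wrapping around), then keep only the vowels.
"wpgjrwtyocldme" → "zsjmuzwbrfogph" → "uo".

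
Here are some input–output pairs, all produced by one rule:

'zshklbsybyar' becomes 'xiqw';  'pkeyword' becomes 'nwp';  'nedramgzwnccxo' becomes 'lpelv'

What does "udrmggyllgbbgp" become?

skwee

Each output is the input with this applied: keep one character in every 3, starting at position 1 (positions 1st, 4th, 7th, ...), then shift every letter 2 places backward in the alphabet (wrapping around).
For "udrmggyllgbbgp", step one produces "umygg"; step two turns that into "skwee".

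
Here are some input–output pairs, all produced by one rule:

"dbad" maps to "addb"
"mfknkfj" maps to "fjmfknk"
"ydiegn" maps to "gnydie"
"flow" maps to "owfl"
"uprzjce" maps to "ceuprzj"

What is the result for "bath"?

In each case the input is transformed by: move the last 2 characters to the front (rotate right by 2).
Doing the same to "bath": "thba".

thba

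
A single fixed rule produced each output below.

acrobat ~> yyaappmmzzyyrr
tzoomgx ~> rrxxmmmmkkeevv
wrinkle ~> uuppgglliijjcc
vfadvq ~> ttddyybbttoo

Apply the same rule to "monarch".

kkmmllyyppaaff

The transformation: shift every letter 2 places backward in the alphabet (wrapping around), then double every character.
Doing the same to "monarch": "kkmmllyyppaaff".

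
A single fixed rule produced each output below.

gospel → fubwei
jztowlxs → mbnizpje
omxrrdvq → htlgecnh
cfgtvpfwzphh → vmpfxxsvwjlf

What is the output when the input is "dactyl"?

Rule — swap the front and back halves of the string, then shift every letter 10 places backward in the alphabet (wrapping around).
Starting from "dactyl": after the first operation, "tyldac"; after the second, "jobtqs".

jobtqs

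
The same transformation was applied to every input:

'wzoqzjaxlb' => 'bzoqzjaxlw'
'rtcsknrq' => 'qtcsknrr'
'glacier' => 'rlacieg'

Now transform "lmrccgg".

The pattern: swap the first and last characters.
Doing the same to "lmrccgg": "gmrccgl".

gmrccgl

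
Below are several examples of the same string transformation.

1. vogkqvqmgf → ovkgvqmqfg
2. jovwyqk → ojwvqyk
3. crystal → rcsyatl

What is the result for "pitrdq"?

iprtqd

The pattern: swap each adjacent pair of characters (1↔2, 3↔4, ...).
So "pitrdq" becomes "iprtqd".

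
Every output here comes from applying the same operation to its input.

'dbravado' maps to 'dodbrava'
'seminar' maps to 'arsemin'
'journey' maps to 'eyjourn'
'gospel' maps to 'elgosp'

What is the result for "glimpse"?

Each output is the input with this applied: move the last 2 characters to the front (rotate right by 2).
On "glimpse" that produces "seglimp".

seglimp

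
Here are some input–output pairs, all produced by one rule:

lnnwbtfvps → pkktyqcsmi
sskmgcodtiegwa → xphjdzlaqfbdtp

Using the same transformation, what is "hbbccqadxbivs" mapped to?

pyyzznxauyfse

What's happening: swap the first and last characters, then shift every letter 3 places backward in the alphabet (wrapping around).
Working it through for "hbbccqadxbivs": intermediate "sbbccqadxbivh", final "pyyzznxauyfse".
(Check on "lnnwbtfvps": → "snnwbtfvpl" → "pkktyqcsmi" ✓)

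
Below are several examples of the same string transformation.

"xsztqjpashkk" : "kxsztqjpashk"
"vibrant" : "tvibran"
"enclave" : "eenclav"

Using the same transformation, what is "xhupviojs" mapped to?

sxhupvioj

In each case the input is transformed by: move the last character to the front.
So "xhupviojs" becomes "sxhupvioj".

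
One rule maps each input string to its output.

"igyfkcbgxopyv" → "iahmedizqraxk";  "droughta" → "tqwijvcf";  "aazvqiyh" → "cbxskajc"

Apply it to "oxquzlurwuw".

zswbnwtywyq

The transformation: shift every letter 2 places forward in the alphabet (wrapping around), then move the first character to the end.
For "oxquzlurwuw", step one produces "qzswbnwtywy"; step two turns that into "zswbnwtywyq".
(Check on "droughta": → "ftqwijvc" → "tqwijvcf" ✓)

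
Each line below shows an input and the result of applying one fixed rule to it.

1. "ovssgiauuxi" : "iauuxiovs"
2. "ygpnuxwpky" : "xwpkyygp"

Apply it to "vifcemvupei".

Looking at the pairs, the operation is to move the first 3 characters to the end (rotate left by 3), then delete the first 2 characters.
On "vifcemvupei": the first step gives "cemvupeivif", and the second then gives "mvupeivif".

mvupeivif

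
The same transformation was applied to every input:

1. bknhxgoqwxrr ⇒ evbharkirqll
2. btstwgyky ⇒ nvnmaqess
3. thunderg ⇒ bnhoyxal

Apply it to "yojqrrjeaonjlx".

iskdllydiudhrf

Each output is the input with this applied: shift every letter 6 places backward in the alphabet (wrapping around), then swap each adjacent pair of characters (1↔2, 3↔4, ...).
Applying both steps to "yojqrrjeaonjlx": "sidklldyuihdfr", then "iskdllydiudhrf".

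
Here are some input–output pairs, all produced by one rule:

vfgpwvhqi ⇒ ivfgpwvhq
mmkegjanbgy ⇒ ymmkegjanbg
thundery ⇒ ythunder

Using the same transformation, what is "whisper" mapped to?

rwhispe

In each case the input is transformed by: move the last character to the front.
Applying that to "whisper" gives "rwhispe".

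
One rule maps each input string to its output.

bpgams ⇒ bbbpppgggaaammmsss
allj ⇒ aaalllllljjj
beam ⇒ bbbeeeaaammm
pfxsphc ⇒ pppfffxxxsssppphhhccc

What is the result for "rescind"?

rrreeesssccciiinnnddd

The transformation: repeat every character 3 times.
On "rescind" that produces "rrreeesssccciiinnnddd".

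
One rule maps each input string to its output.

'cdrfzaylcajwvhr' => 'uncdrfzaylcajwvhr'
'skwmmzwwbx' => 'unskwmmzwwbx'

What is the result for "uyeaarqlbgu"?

Each output is the input with this applied: prepend "un".
Doing the same to "uyeaarqlbgu": "unuyeaarqlbgu".

unuyeaarqlbgu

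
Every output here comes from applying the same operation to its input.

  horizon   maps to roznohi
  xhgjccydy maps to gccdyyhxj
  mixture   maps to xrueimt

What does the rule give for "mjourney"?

In each case the input is transformed by: swap each adjacent pair of characters (1↔2, 3↔4, ...), then move the first 3 characters to the end (rotate left by 3).
"mjourney" → "jmuonrye" → "onryejmu".
(Check on "horizon": → "ohirozn" → "roznohi" ✓)

onryejmu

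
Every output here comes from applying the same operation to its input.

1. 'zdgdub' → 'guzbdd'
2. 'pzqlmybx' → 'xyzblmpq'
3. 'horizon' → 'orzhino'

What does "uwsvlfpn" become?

uvwflnps

Rule — sort the characters into alphabetical order, then move the last 3 characters to the front (rotate right by 3).
For "uwsvlfpn", step one produces "flnpsuvw"; step two turns that into "uvwflnps".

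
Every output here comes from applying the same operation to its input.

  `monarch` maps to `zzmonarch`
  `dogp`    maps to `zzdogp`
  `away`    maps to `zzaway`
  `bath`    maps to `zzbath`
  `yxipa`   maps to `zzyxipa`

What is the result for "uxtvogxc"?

zzuxtvogxc

In each case the input is transformed by: prepend "zz".
So "uxtvogxc" becomes "zzuxtvogxc".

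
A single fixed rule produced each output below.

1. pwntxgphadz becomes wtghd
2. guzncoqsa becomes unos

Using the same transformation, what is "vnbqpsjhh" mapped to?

The pattern: keep every other character starting from the second (positions 2nd, 4th, 6th, ...).
For "vnbqpsjhh" the result is "nqsh".

nqsh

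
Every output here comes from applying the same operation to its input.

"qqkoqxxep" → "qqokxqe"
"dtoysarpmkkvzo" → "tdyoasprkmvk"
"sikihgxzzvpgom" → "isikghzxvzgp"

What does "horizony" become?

ohiroz

The pattern: swap each adjacent pair of characters (1↔2, 3↔4, ...), then delete the last 2 characters.
For "horizony", step one produces "ohirozyn"; step two turns that into "ohiroz".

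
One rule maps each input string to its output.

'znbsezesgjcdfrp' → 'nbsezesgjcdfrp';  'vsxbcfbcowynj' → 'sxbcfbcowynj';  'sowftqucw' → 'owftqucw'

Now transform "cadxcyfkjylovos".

The pattern: delete the first character.
Doing the same to "cadxcyfkjylovos": "adxcyfkjylovos".

adxcyfkjylovos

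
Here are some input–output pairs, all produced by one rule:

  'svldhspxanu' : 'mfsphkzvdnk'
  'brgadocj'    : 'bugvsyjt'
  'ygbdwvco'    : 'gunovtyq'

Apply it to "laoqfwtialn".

The rule is to shift every letter 8 places backward in the alphabet (wrapping around), then reverse the string.
Working it through for "laoqfwtialn": intermediate "dsgixolasdf", final "fdsaloxigsd".
(Check on "svldhspxanu": → "kndvzkhpsfm" → "mfsphkzvdnk" ✓)

fdsaloxigsd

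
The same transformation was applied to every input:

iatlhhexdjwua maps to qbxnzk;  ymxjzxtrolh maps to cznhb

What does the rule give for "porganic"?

ewds

Rule — keep every other character starting from the second (positions 2nd, 4th, 6th, ...), then shift every letter 10 places backward in the alphabet (wrapping around).
Working it through for "porganic": intermediate "ognc", final "ewds".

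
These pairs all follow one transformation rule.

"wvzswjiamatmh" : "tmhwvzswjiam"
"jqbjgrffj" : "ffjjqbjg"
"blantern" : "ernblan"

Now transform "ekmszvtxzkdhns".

hnsekmszvtxzk

In each case the input is transformed by: move the last 3 characters to the front (rotate right by 3), then delete the last character.
Applying that to "ekmszvtxzkdhns" gives "hnsekmszvtxzk".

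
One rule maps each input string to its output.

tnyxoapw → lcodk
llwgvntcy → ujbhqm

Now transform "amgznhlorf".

Rule — delete the first 3 characters, then shift every letter 12 places backward in the alphabet (wrapping around).
Starting from "amgznhlorf": after the first operation, "znhlorf"; after the second, "nbvzcft".

nbvzcft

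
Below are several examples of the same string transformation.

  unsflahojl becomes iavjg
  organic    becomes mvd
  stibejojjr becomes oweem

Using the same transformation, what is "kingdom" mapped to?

In each case the input is transformed by: shift every letter 5 places backward in the alphabet (wrapping around), then keep every other character starting from the second (positions 2nd, 4th, 6th, ...).
"kingdom" → "fdibyjh" → "dbj".

dbj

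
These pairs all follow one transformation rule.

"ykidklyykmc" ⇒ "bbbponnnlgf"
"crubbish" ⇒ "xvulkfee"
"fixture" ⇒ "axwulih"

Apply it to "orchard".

What's happening: sort the characters into reverse alphabetical order, then shift every letter 3 places forward in the alphabet (wrapping around).
Working it through for "orchard": intermediate "rrohdca", final "uurkgfd".

uurkgfd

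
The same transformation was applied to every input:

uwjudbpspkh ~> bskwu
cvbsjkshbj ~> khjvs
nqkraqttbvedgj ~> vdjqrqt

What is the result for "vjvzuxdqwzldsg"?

In each case the input is transformed by: keep every other character starting from the second (positions 2nd, 4th, 6th, ...), then move the last 3 characters to the front (rotate right by 3).
So "vjvzuxdqwzldsg" becomes "zdgjzxq".

zdgjzxq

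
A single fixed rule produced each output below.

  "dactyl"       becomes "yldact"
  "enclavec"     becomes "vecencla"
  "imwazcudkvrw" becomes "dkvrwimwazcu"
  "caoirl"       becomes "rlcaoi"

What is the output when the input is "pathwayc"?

aycpathw

Looking at the pairs, the operation is to move the first character to the end, then swap the front and back halves of the string.
For "pathwayc", step one produces "athwaycp"; step two turns that into "aycpathw".
(Check on "enclavec": → "nclavece" → "vecencla" ✓)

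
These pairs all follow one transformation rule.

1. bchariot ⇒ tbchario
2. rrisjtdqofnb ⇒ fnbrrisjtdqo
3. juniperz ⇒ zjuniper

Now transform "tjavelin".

ntjaveli

Each output is the input with this applied: move the first 3 characters to the end (rotate left by 3), then swap the front and back halves of the string.
"tjavelin" → "ntjaveli".
(Check on "rrisjtdqofnb": → "sjtdqofnbrri" → "fnbrrisjtdqo" ✓)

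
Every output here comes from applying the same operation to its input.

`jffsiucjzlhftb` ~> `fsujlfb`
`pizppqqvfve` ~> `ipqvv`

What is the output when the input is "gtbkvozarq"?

The pattern: keep every other character starting from the second (positions 2nd, 4th, 6th, ...).
For "gtbkvozarq" the result is "tkoaq".

tkoaq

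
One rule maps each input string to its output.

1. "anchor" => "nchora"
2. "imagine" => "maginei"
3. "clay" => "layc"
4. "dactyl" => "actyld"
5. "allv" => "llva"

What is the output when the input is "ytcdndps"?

tcdndpsy

The rule is to move the first character to the end.
Applying that to "ytcdndps" gives "tcdndpsy".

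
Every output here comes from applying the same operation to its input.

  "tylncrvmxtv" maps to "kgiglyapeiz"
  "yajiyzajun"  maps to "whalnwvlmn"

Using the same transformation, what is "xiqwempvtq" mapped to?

igdkvdjrzc

The pattern: shift every letter 13 places forward in the alphabet (wrapping around) — i.e. ROT13, then move the last 3 characters to the front (rotate right by 3).
For "xiqwempvtq", step one produces "kvdjrzcigd"; step two turns that into "igdkvdjrzc".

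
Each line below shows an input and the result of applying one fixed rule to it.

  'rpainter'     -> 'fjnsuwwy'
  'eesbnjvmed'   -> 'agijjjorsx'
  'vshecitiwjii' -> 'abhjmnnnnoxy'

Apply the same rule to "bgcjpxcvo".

acghhlotu

Rule — shift every letter 5 places forward in the alphabet (wrapping around), then sort the characters into alphabetical order.
Working it through for "bgcjpxcvo": intermediate "glhouchat", final "acghhlotu".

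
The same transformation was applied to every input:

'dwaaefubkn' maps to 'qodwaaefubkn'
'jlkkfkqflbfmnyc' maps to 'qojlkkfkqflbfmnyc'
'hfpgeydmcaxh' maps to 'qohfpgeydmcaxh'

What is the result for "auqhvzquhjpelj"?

The pattern: prepend "qo".
"auqhvzquhjpelj" → "qoauqhvzquhjpelj".

qoauqhvzquhjpelj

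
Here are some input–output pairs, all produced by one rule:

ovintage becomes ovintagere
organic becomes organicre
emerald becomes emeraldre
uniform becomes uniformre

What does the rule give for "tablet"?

tabletre

Each output is the input with this applied: append "re".
On "tablet" that produces "tabletre".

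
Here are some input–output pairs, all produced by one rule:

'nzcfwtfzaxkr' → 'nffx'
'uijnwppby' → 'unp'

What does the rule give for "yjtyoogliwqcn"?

yygwn

What's happening: keep one character in every 3, starting at position 1 (positions 1st, 4th, 7th, ...).
For "yjtyoogliwqcn" the result is "yygwn".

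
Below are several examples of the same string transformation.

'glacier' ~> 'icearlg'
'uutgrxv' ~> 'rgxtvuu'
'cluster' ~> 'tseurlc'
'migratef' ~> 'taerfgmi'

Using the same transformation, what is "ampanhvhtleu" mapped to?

ltehuvahmnpa

Each output is the input with this applied: move the last 3 characters to the front (rotate right by 3), then take characters alternately from the front and the back (1st, last, 2nd, 2nd-last, ...).
"ampanhvhtleu" → "ltehuvahmnpa".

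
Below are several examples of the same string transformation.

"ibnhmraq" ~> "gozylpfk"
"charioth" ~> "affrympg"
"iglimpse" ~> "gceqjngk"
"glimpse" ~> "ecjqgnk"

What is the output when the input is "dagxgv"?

btyeev

The pattern: shift every letter 2 places backward in the alphabet (wrapping around), then take characters alternately from the front and the back (1st, last, 2nd, 2nd-last, ...).
Working it through for "dagxgv": intermediate "byevet", final "btyeev".
(Check on "glimpse": → "ejgknqc" → "ecjqgnk" ✓)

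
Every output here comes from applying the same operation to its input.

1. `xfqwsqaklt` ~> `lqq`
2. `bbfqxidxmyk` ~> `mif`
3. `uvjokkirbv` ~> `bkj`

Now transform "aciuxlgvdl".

dli

In each case the input is transformed by: keep one character in every 3, starting at position 3 (positions 3rd, 6th, 9th, ...), then reverse the string.
"aciuxlgvdl" → "ild" → "dli".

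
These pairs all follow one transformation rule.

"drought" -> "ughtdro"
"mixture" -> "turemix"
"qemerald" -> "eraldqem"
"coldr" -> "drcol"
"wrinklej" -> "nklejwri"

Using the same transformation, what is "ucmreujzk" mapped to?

reujzkucm

The rule is to move the first 3 characters to the end (rotate left by 3).
On "ucmreujzk" that produces "reujzkucm".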